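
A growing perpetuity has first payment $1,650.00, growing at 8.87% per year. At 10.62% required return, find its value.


Formula: PV = C / (r - g)
Spread: r - g = 0.1062 - 0.0887 = 0.0175
Substituting: PV = $1,650.00 / 0.0175
PV = $94,285.71

$94,285.71


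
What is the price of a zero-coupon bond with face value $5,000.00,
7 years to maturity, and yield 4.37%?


Formula: Price = FV / (1 + r)^n
Substituting: Price = $5,000.00 / (1 + 0.0437)^7
Discount factor: (1.0437)^7 = 1.349055
Price = $5,000.00 / 1.349055 = $3,706.30

$3,706.30


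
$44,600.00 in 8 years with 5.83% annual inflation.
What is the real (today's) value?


Formula: Real value = nominal / (1 + inflation)^years
Price level: (1 + 0.0583)^8 = 1.573513
Real value = $44,600.00 / 1.573513 = $28,344.22

$28,344.22


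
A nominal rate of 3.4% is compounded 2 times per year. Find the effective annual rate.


Formula: EAR = (1 + r/m)^m - 1
Period rate: r/m = 0.034 / 2 = 0.017
Compounding: (1 + 0.017)^2 = 1.034289
EAR = 1.034289 - 1 = 0.034289

0.034289


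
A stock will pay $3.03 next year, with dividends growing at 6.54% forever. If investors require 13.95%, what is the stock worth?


Formula: P = D1 / (r - g)
Spread: r - g = 0.1395 - 0.0654 = 0.0741
Substituting: P = $3.03 / 0.0741
P = $40.89

$40.89


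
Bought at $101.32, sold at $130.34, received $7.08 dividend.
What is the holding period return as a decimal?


Formula: HPR = (P1 - P0 + D) / P0
Gain: $130.34 - $101.32 + $7.08 = $36.10
HPR = $36.10 / $101.32 = 0.3563

0.3563


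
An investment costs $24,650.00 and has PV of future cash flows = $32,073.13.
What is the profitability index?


Formula: PI = PV(cash flows) / initial investment
Substituting: PI = $32,073.13 / $24,650.00
PI = 1.3011

1.3011


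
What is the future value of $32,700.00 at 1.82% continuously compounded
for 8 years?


Formula: FV = P * e^(r*t)
Exponent: r*t = 0.0182 * 8 = 0.1456
e^(0.1456) = 1.156733
FV = $32,700.00 * 1.156733 = $37,825.18

$37,825.18


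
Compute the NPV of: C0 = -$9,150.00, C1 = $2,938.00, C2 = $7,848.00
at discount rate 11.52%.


Formula: NPV = C0 + C1/(1+r) + C2/(1+r)^2
Discount C1: $2,938.00 / (1 + 0.1152) = $2,634.51
Discount C2: $7,848.00 / (1 + 0.1152)^2 = $6,310.35
NPV = -$9,150.00 + $2,634.51 + $6,310.35 = -$205.14

-$205.14


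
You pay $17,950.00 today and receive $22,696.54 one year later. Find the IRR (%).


Formula: IRR = C1/C0 - 1
Substituting: IRR = $22,696.54 / $17,950.00 - 1
Ratio: 1.264431 - 1 = 0.264431
IRR = 26.4431%

26.4431%


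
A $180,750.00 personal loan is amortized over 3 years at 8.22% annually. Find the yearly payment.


Formula: PMT = PV * r / (1 - (1+r)^(-n))
Denominator: 1 - (1 + 0.0822)^(-3) = 0.210999
Numerator: $180,750.00 * 0.0822 = 14857.65
PMT = 14857.65 / 0.210999 = $70,415.65

$70,415.65


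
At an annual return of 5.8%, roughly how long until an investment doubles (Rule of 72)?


Formula: Years ≈ 72 / r
Substituting: Years ≈ 72 / 5.8
Years ≈ 12.4

12.4 years


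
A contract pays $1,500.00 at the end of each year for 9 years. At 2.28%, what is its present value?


Formula: PV = PMT * (1 - (1+r)^(-n)) / r
Discount factor: (1 + 0.0228)^(-9) = 0.816363
Bracket: 1 - 0.816363 = 0.183637
PV = $1,500.00 * 0.183637 / 0.0228 = $12,081.36

$12,081.36


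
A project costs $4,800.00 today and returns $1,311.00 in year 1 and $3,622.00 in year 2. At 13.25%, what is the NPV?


Formula: NPV = C0 + C1/(1+r) + C2/(1+r)^2
Discount C1: $1,311.00 / (1 + 0.1325) = $1,157.62
Discount C2: $3,622.00 / (1 + 0.1325)^2 = $2,824.05
NPV = -$4,800.00 + $1,157.62 + $2,824.05 = -$818.34

-$818.34


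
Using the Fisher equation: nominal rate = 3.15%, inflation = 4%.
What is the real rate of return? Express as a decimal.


Formula: (1 + r_real) = (1 + r_nom) / (1 + inflation)
Substituting: (1 + r_real) = 1.0315 / 1.04
(1 + r_real) = 0.991827
r_real = 0.991827 - 1 = -0.008173

-0.008173


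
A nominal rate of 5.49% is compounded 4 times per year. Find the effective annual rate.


Formula: EAR = (1 + r/m)^m - 1
Period rate: r/m = 0.0549 / 4 = 0.013725
Compounding: (1 + 0.013725)^4 = 1.056041
EAR = 1.056041 - 1 = 0.056041

0.056041


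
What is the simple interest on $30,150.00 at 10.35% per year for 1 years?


Formula: I = P * r * t
Substituting: I = $30,150.00 * 0.1035 * 1
Step: I = $30,150.00 * 0.1035
I = $3,120.53

$3,120.53


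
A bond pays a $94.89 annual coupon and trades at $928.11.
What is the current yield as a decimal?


Formula: Current yield = annual coupon / price
Substituting: CY = $94.89 / $928.11
CY = 0.10224

0.10224


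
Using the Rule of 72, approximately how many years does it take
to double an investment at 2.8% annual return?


Formula: Years ≈ 72 / r
Substituting: Years ≈ 72 / 2.8
Years ≈ 25.7

25.7 years


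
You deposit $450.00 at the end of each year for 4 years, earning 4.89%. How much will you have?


Formula: FV = PMT * ((1+r)^n - 1) / r
Growth factor: (1 + 0.0489)^4 = 1.210421
Numerator: 1.210421 - 1 = 0.210421
FV = $450.00 * 0.210421 / 0.0489 = $1,936.39

$1,936.39


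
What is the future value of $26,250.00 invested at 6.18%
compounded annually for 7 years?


Formula: FV = P * (1 + r)^n
Substituting: FV = $26,250.00 * (1 + 0.0618)^7
Growth factor: (1.0618)^7 = 1.521595
FV = $26,250.00 * 1.521595 = $39,941.87

$39,941.87


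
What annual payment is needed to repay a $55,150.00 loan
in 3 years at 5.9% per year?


Formula: PMT = PV * r / (1 - (1+r)^(-n))
Denominator: 1 - (1 + 0.059)^(-3) = 0.158
Numerator: $55,150.00 * 0.059 = 3253.85
PMT = 3253.85 / 0.158 = $20,593.99

$20,593.99


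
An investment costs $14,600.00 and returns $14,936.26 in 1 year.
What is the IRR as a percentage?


Formula: IRR = C1/C0 - 1
Substituting: IRR = $14,936.26 / $14,600.00 - 1
Ratio: 1.023032 - 1 = 0.023032
IRR = 2.3032%

2.3032%


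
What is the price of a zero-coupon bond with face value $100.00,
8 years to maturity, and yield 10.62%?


Formula: Price = FV / (1 + r)^n
Substituting: Price = $100.00 / (1 + 0.1062)^8
Discount factor: (1.1062)^8 = 2.242174
Price = $100.00 / 2.242174 = $44.60

$44.60


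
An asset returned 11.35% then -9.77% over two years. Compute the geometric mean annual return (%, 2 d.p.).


Formula: Geometric mean = ((1+r1)*(1+r2))^(1/2) - 1
Product: (1 + 0.1135) * (1 + -0.0977) = 1.1135 * 0.9023 = 1.004711
Square root: 1.004711^0.5 = 1.002353
Geometric mean = 1.002353 - 1 = 0.002353
As percentage: 0.24%

0.24%


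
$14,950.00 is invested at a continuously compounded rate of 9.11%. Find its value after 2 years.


Formula: FV = P * e^(r*t)
Exponent: r*t = 0.0911 * 2 = 0.1822
e^(0.1822) = 1.199854
FV = $14,950.00 * 1.199854 = $17,937.82

$17,937.82


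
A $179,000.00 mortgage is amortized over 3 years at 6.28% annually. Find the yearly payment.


Formula: PMT = PV * r / (1 - (1+r)^(-n))
Denominator: 1 - (1 + 0.0628)^(-3) = 0.166999
Numerator: $179,000.00 * 0.0628 = 11241.2
PMT = 11241.2 / 0.166999 = $67,312.85

$67,312.85


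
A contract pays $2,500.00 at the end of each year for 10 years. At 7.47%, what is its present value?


Formula: PV = PMT * (1 - (1+r)^(-n)) / r
Discount factor: (1 + 0.0747)^(-10) = 0.48655
Bracket: 1 - 0.48655 = 0.51345
PV = $2,500.00 * 0.51345 / 0.0747 = $17,183.73

$17,183.73


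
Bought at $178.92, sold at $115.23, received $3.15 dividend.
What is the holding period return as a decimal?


Formula: HPR = (P1 - P0 + D) / P0
Gain: $115.23 - $178.92 + $3.15 = -$60.54
HPR = -$60.54 / $178.92 = -0.3384

-0.3384


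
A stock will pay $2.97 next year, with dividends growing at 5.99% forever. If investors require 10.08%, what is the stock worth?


Formula: P = D1 / (r - g)
Spread: r - g = 0.1008 - 0.0599 = 0.0409
Substituting: P = $2.97 / 0.0409
P = $72.62

$72.62


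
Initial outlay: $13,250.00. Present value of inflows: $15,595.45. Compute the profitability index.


Formula: PI = PV(cash flows) / initial investment
Substituting: PI = $15,595.45 / $13,250.00
PI = 1.177

1.177


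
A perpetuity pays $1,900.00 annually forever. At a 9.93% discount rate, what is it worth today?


Formula: PV = C / r
Substituting: PV = $1,900.00 / 0.0993
PV = $19,133.94

$19,133.94


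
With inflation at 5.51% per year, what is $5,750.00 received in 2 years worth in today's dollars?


Formula: Real value = nominal / (1 + inflation)^years
Price level: (1 + 0.0551)^2 = 1.113236
Real value = $5,750.00 / 1.113236 = $5,165.12

$5,165.12


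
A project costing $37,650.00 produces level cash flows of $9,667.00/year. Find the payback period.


Formula: Payback = investment / annual cash flow
Substituting: Payback = $37,650.00 / $9,667.00
Payback = 3.8947 years

3.8947 years


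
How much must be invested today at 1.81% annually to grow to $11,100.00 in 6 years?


Formula: PV = FV / (1 + r)^n
Substituting: PV = $11,100.00 / (1 + 0.0181)^6
Discount factor: (1.0181)^6 = 1.113634
PV = $11,100.00 / 1.113634 = $9,967.36

$9,967.36


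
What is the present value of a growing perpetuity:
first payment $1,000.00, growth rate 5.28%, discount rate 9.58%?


Formula: PV = C / (r - g)
Spread: r - g = 0.0958 - 0.0528 = 0.043
Substituting: PV = $1,000.00 / 0.043
PV = $23,255.81

$23,255.81


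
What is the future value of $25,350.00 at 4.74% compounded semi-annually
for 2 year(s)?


Formula: FV = P * (1 + r/m)^(m*t)
Period rate: r/m = 0.0474 / 2 = 0.0237
Total periods: m*t = 2 * 2 = 4
Growth factor: (1 + 0.0237)^4 = 1.098224
FV = $25,350.00 * 1.098224 = $27,839.97

$27,839.97


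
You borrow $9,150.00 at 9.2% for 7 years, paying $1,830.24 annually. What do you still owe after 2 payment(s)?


Formula: Balance = PV*(1+r)^k - PMT*((1+r)^k - 1)/r
Growth: (1 + 0.092)^2 = 1.192464
Accumulated factor: ((1+r)^k - 1)/r = 2.092
Balance = $9,150.00 * 1.192464 - $1,830.24 * 2.092
Balance = $7,082.18

$7,082.18


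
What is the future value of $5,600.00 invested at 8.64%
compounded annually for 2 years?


Formula: FV = P * (1 + r)^n
Substituting: FV = $5,600.00 * (1 + 0.0864)^2
Growth factor: (1.0864)^2 = 1.180265
FV = $5,600.00 * 1.180265 = $6,609.48

$6,609.48


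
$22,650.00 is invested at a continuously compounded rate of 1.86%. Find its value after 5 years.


Formula: FV = P * e^(r*t)
Exponent: r*t = 0.0186 * 5 = 0.093
e^(0.093) = 1.097462
FV = $22,650.00 * 1.097462 = $24,857.51

$24,857.51


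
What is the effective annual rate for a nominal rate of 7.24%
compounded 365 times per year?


Formula: EAR = (1 + r/m)^m - 1
Period rate: r/m = 0.0724 / 365 = 0.000198
Compounding: (1 + 0.000198)^365 = 1.075078
EAR = 1.075078 - 1 = 0.075078

0.075078


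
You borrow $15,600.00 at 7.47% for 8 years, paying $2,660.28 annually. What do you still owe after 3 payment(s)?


Formula: Balance = PV*(1+r)^k - PMT*((1+r)^k - 1)/r
Growth: (1 + 0.0747)^3 = 1.241257
Accumulated factor: ((1+r)^k - 1)/r = 3.22968
Balance = $15,600.00 * 1.241257 - $2,660.28 * 3.22968
Balance = $10,771.76

$10,771.76


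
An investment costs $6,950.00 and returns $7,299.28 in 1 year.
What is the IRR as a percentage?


Formula: IRR = C1/C0 - 1
Substituting: IRR = $7,299.28 / $6,950.00 - 1
Ratio: 1.050256 - 1 = 0.050256
IRR = 5.0256%

5.0256%


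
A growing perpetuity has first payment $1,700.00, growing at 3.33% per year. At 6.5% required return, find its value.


Formula: PV = C / (r - g)
Spread: r - g = 0.065 - 0.0333 = 0.0317
Substituting: PV = $1,700.00 / 0.0317
PV = $53,627.76

$53,627.76


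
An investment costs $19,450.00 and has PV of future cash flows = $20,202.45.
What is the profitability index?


Formula: PI = PV(cash flows) / initial investment
Substituting: PI = $20,202.45 / $19,450.00
PI = 1.0387

1.0387


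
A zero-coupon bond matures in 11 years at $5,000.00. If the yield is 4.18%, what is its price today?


Formula: Price = FV / (1 + r)^n
Substituting: Price = $5,000.00 / (1 + 0.0418)^11
Discount factor: (1.0418)^11 = 1.569018
Price = $5,000.00 / 1.569018 = $3,186.71

$3,186.71


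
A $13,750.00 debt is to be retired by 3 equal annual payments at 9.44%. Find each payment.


Formula: PMT = PV * r / (1 - (1+r)^(-n))
Denominator: 1 - (1 + 0.0944)^(-3) = 0.237093
Numerator: $13,750.00 * 0.0944 = 1298.0
PMT = 1298.0 / 0.237093 = $5,474.65

$5,474.65


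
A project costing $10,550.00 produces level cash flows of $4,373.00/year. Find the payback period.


Formula: Payback = investment / annual cash flow
Substituting: Payback = $10,550.00 / $4,373.00
Payback = 2.4125 years

2.4125 years


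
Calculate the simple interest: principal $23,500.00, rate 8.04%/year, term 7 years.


Formula: I = P * r * t
Substituting: I = $23,500.00 * 0.0804 * 7
Step: I = $23,500.00 * 0.5628
I = $13,225.80

$13,225.80


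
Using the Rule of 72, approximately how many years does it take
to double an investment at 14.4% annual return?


Formula: Years ≈ 72 / r
Substituting: Years ≈ 72 / 14.4
Years ≈ 5.0

5.0 years


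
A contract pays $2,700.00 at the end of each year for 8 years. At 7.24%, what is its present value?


Formula: PV = PMT * (1 - (1+r)^(-n)) / r
Discount factor: (1 + 0.0724)^(-8) = 0.57167
Bracket: 1 - 0.57167 = 0.42833
PV = $2,700.00 * 0.42833 / 0.0724 = $15,973.62

$15,973.62


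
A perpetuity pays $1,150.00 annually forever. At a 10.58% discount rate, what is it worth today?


Formula: PV = C / r
Substituting: PV = $1,150.00 / 0.1058
PV = $10,869.57

$10,869.57


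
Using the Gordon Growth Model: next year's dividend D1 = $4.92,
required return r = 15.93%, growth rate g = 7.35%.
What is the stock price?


Formula: P = D1 / (r - g)
Spread: r - g = 0.1593 - 0.0735 = 0.0858
Substituting: P = $4.92 / 0.0858
P = $57.34

$57.34


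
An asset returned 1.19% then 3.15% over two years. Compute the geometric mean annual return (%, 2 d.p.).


Formula: Geometric mean = ((1+r1)*(1+r2))^(1/2) - 1
Product: (1 + 0.0119) * (1 + 0.0315) = 1.0119 * 1.0315 = 1.043775
Square root: 1.043775^0.5 = 1.021653
Geometric mean = 1.021653 - 1 = 0.021653
As percentage: 2.17%

2.17%


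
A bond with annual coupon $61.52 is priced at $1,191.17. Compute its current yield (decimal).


Formula: Current yield = annual coupon / price
Substituting: CY = $61.52 / $1,191.17
CY = 0.051647

0.051647


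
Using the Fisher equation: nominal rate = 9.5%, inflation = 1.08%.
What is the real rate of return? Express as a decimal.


Formula: (1 + r_real) = (1 + r_nom) / (1 + inflation)
Substituting: (1 + r_real) = 1.095 / 1.0108
(1 + r_real) = 1.0833
r_real = 1.0833 - 1 = 0.0833

0.0833


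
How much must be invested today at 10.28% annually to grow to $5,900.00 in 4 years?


Formula: PV = FV / (1 + r)^n
Substituting: PV = $5,900.00 / (1 + 0.1028)^4
Discount factor: (1.1028)^4 = 1.479064
PV = $5,900.00 / 1.479064 = $3,989.01

$3,989.01


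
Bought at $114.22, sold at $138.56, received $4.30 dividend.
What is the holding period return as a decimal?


Formula: HPR = (P1 - P0 + D) / P0
Gain: $138.56 - $114.22 + $4.30 = $28.64
HPR = $28.64 / $114.22 = 0.2507

0.2507


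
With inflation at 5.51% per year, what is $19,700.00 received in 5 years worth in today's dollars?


Formula: Real value = nominal / (1 + inflation)^years
Price level: (1 + 0.0551)^5 = 1.30758
Real value = $19,700.00 / 1.30758 = $15,066.01

$15,066.01


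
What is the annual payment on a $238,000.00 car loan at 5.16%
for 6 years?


Formula: PMT = PV * r / (1 - (1+r)^(-n))
Denominator: 1 - (1 + 0.0516)^(-6) = 0.260571
Numerator: $238,000.00 * 0.0516 = 12280.8
PMT = 12280.8 / 0.260571 = $47,130.36

$47,130.36


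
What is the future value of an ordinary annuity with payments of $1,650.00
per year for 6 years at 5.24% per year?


Formula: FV = PMT * ((1+r)^n - 1) / r
Growth factor: (1 + 0.0524)^6 = 1.358579
Numerator: 1.358579 - 1 = 0.358579
FV = $1,650.00 * 0.358579 / 0.0524 = $11,291.15

$11,291.15


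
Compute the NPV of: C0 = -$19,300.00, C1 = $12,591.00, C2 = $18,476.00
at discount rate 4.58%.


Formula: NPV = C0 + C1/(1+r) + C2/(1+r)^2
Discount C1: $12,591.00 / (1 + 0.0458) = $12,039.59
Discount C2: $18,476.00 / (1 + 0.0458)^2 = $16,893.15
NPV = -$19,300.00 + $12,039.59 + $16,893.15 = $9,632.74

$9,632.74


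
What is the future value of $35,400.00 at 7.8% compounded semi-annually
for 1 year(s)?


Formula: FV = P * (1 + r/m)^(m*t)
Period rate: r/m = 0.078 / 2 = 0.039
Total periods: m*t = 2 * 1 = 2
Growth factor: (1 + 0.039)^2 = 1.079521
FV = $35,400.00 * 1.079521 = $38,215.04

$38,215.04


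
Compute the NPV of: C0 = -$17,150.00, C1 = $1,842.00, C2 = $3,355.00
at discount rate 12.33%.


Formula: NPV = C0 + C1/(1+r) + C2/(1+r)^2
Discount C1: $1,842.00 / (1 + 0.1233) = $1,639.81
Discount C2: $3,355.00 / (1 + 0.1233)^2 = $2,658.89
NPV = -$17,150.00 + $1,639.81 + $2,658.89 = -$12,851.29

-$12,851.29


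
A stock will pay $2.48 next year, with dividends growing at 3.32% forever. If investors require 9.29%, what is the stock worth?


Formula: P = D1 / (r - g)
Spread: r - g = 0.0929 - 0.0332 = 0.0597
Substituting: P = $2.48 / 0.0597
P = $41.54

$41.54


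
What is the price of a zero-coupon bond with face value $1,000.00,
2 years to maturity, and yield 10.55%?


Formula: Price = FV / (1 + r)^n
Substituting: Price = $1,000.00 / (1 + 0.1055)^2
Discount factor: (1.1055)^2 = 1.22213
Price = $1,000.00 / 1.22213 = $818.24

$818.24


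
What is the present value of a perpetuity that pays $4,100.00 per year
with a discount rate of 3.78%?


Formula: PV = C / r
Substituting: PV = $4,100.00 / 0.0378
PV = $108,465.61

$108,465.61


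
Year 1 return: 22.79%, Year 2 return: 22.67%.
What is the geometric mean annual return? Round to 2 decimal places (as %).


Formula: Geometric mean = ((1+r1)*(1+r2))^(1/2) - 1
Product: (1 + 0.2279) * (1 + 0.2267) = 1.2279 * 1.2267 = 1.506265
Square root: 1.506265^0.5 = 1.2273
Geometric mean = 1.2273 - 1 = 0.2273
As percentage: 22.73%

22.73%


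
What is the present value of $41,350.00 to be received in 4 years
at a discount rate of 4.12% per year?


Formula: PV = FV / (1 + r)^n
Substituting: PV = $41,350.00 / (1 + 0.0412)^4
Discount factor: (1.0412)^4 = 1.175267
PV = $41,350.00 / 1.175267 = $35,183.49

$35,183.49


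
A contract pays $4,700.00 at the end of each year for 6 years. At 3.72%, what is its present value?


Formula: PV = PMT * (1 - (1+r)^(-n)) / r
Discount factor: (1 + 0.0372)^(-6) = 0.803202
Bracket: 1 - 0.803202 = 0.196798
PV = $4,700.00 * 0.196798 / 0.0372 = $24,864.22

$24,864.22


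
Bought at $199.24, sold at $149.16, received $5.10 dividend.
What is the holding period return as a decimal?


Formula: HPR = (P1 - P0 + D) / P0
Gain: $149.16 - $199.24 + $5.10 = -$44.98
HPR = -$44.98 / $199.24 = -0.2258

-0.2258


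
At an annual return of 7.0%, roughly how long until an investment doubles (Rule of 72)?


Formula: Years ≈ 72 / r
Substituting: Years ≈ 72 / 7.0
Years ≈ 10.3

10.3 years


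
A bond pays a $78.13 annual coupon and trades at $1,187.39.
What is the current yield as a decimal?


Formula: Current yield = annual coupon / price
Substituting: CY = $78.13 / $1,187.39
CY = 0.0658

0.0658


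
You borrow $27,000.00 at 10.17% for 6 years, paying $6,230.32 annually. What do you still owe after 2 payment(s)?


Formula: Balance = PV*(1+r)^k - PMT*((1+r)^k - 1)/r
Growth: (1 + 0.1017)^2 = 1.213743
Accumulated factor: ((1+r)^k - 1)/r = 2.1017
Balance = $27,000.00 * 1.213743 - $6,230.32 * 2.1017
Balance = $19,676.79

$19,676.79


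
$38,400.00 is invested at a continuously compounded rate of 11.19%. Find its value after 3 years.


Formula: FV = P * e^(r*t)
Exponent: r*t = 0.1119 * 3 = 0.3357
e^(0.3357) = 1.398919
FV = $38,400.00 * 1.398919 = $53,718.50

$53,718.50


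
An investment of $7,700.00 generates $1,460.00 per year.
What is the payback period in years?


Formula: Payback = investment / annual cash flow
Substituting: Payback = $7,700.00 / $1,460.00
Payback = 5.274 years

5.274 years


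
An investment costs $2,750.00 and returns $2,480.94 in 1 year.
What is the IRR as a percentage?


Formula: IRR = C1/C0 - 1
Substituting: IRR = $2,480.94 / $2,750.00 - 1
Ratio: 0.90216 - 1 = -0.09784
IRR = -9.784%

-9.784%


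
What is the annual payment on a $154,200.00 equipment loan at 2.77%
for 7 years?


Formula: PMT = PV * r / (1 - (1+r)^(-n))
Denominator: 1 - (1 + 0.0277)^(-7) = 0.174085
Numerator: $154,200.00 * 0.0277 = 4271.34
PMT = 4271.34 / 0.174085 = $24,535.99

$24,535.99


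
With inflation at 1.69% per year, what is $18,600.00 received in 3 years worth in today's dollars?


Formula: Real value = nominal / (1 + inflation)^years
Price level: (1 + 0.0169)^3 = 1.051562
Real value = $18,600.00 / 1.051562 = $17,687.98

$17,687.98


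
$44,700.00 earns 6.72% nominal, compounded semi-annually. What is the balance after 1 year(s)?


Formula: FV = P * (1 + r/m)^(m*t)
Period rate: r/m = 0.0672 / 2 = 0.0336
Total periods: m*t = 2 * 1 = 2
Growth factor: (1 + 0.0336)^2 = 1.068329
FV = $44,700.00 * 1.068329 = $47,754.30

$47,754.30


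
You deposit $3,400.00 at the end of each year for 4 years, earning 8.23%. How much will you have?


Formula: FV = PMT * ((1+r)^n - 1) / r
Growth factor: (1 + 0.0823)^4 = 1.372115
Numerator: 1.372115 - 1 = 0.372115
FV = $3,400.00 * 0.372115 / 0.0823 = $15,372.93

$15,372.93


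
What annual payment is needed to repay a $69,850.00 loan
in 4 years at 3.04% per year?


Formula: PMT = PV * r / (1 - (1+r)^(-n))
Denominator: 1 - (1 + 0.0304)^(-4) = 0.112892
Numerator: $69,850.00 * 0.0304 = 2123.44
PMT = 2123.44 / 0.112892 = $18,809.52

$18,809.52


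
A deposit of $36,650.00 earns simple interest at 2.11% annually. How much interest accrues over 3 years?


Formula: I = P * r * t
Substituting: I = $36,650.00 * 0.0211 * 3
Step: I = $36,650.00 * 0.0633
I = $2,319.95

$2,319.95


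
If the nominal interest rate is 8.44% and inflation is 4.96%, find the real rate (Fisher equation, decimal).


Formula: (1 + r_real) = (1 + r_nom) / (1 + inflation)
Substituting: (1 + r_real) = 1.0844 / 1.0496
(1 + r_real) = 1.033155
r_real = 1.033155 - 1 = 0.033155

0.033155


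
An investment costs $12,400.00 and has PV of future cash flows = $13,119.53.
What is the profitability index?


Formula: PI = PV(cash flows) / initial investment
Substituting: PI = $13,119.53 / $12,400.00
PI = 1.058

1.058


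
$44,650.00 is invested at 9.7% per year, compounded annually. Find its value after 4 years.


Formula: FV = P * (1 + r)^n
Substituting: FV = $44,650.00 * (1 + 0.097)^4
Growth factor: (1.097)^4 = 1.448193
FV = $44,650.00 * 1.448193 = $64,661.83

$64,661.83


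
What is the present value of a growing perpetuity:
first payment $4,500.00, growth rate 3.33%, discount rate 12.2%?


Formula: PV = C / (r - g)
Spread: r - g = 0.122 - 0.0333 = 0.0887
Substituting: PV = $4,500.00 / 0.0887
PV = $50,732.81

$50,732.81


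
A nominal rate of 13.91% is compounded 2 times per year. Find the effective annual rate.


Formula: EAR = (1 + r/m)^m - 1
Period rate: r/m = 0.1391 / 2 = 0.06955
Compounding: (1 + 0.06955)^2 = 1.143937
EAR = 1.143937 - 1 = 0.143937

0.143937


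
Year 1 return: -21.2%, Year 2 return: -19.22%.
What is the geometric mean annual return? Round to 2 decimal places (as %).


Formula: Geometric mean = ((1+r1)*(1+r2))^(1/2) - 1
Product: (1 + -0.212) * (1 + -0.1922) = 0.788 * 0.8078 = 0.636546
Square root: 0.636546^0.5 = 0.797839
Geometric mean = 0.797839 - 1 = -0.202161
As percentage: -20.22%

-20.22%


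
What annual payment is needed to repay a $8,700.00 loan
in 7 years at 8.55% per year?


Formula: PMT = PV * r / (1 - (1+r)^(-n))
Denominator: 1 - (1 + 0.0855)^(-7) = 0.436893
Numerator: $8,700.00 * 0.0855 = 743.85
PMT = 743.85 / 0.436893 = $1,702.59

$1,702.59


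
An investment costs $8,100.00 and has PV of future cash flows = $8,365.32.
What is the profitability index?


Formula: PI = PV(cash flows) / initial investment
Substituting: PI = $8,365.32 / $8,100.00
PI = 1.0328

1.0328


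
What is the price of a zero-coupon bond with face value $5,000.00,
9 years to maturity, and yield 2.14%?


Formula: Price = FV / (1 + r)^n
Substituting: Price = $5,000.00 / (1 + 0.0214)^9
Discount factor: (1.0214)^9 = 1.209937
Price = $5,000.00 / 1.209937 = $4,132.45

$4,132.45


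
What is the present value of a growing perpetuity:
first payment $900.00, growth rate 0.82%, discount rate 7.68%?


Formula: PV = C / (r - g)
Spread: r - g = 0.0768 - 0.0082 = 0.0686
Substituting: PV = $900.00 / 0.0686
PV = $13,119.53

$13,119.53


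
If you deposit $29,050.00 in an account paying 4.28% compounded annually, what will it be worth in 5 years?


Formula: FV = P * (1 + r)^n
Substituting: FV = $29,050.00 * (1 + 0.0428)^5
Growth factor: (1.0428)^5 = 1.233119
FV = $29,050.00 * 1.233119 = $35,822.12

$35,822.12


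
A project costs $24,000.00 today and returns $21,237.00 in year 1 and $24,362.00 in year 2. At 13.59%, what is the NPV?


Formula: NPV = C0 + C1/(1+r) + C2/(1+r)^2
Discount C1: $21,237.00 / (1 + 0.1359) = $18,696.19
Discount C2: $24,362.00 / (1 + 0.1359)^2 = $18,881.34
NPV = -$24,000.00 + $18,696.19 + $18,881.34 = $13,577.52

$13,577.52


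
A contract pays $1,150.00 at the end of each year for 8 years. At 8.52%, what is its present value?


Formula: PV = PMT * (1 - (1+r)^(-n)) / r
Discount factor: (1 + 0.0852)^(-8) = 0.519902
Bracket: 1 - 0.519902 = 0.480098
PV = $1,150.00 * 0.480098 / 0.0852 = $6,480.19

$6,480.19


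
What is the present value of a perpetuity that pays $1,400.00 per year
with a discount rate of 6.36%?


Formula: PV = C / r
Substituting: PV = $1,400.00 / 0.0636
PV = $22,012.58

$22,012.58


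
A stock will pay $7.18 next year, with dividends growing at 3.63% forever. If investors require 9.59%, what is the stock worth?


Formula: P = D1 / (r - g)
Spread: r - g = 0.0959 - 0.0363 = 0.0596
Substituting: P = $7.18 / 0.0596
P = $120.47

$120.47


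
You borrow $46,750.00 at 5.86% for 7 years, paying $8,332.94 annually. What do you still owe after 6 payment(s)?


Formula: Balance = PV*(1+r)^k - PMT*((1+r)^k - 1)/r
Growth: (1 + 0.0586)^6 = 1.407315
Accumulated factor: ((1+r)^k - 1)/r = 6.950769
Balance = $46,750.00 * 1.407315 - $8,332.94 * 6.950769
Balance = $7,871.64

$7,871.64


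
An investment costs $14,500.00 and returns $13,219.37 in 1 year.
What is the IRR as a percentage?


Formula: IRR = C1/C0 - 1
Substituting: IRR = $13,219.37 / $14,500.00 - 1
Ratio: 0.911681 - 1 = -0.088319
IRR = -8.8319%

-8.8319%


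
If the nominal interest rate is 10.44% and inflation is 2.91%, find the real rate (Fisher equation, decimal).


Formula: (1 + r_real) = (1 + r_nom) / (1 + inflation)
Substituting: (1 + r_real) = 1.1044 / 1.0291
(1 + r_real) = 1.073171
r_real = 1.073171 - 1 = 0.073171

0.073171


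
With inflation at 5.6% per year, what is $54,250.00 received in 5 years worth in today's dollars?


Formula: Real value = nominal / (1 + inflation)^years
Price level: (1 + 0.056)^5 = 1.313166
Real value = $54,250.00 / 1.313166 = $41,312.37

$41,312.37


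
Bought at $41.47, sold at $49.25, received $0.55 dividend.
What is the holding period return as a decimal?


Formula: HPR = (P1 - P0 + D) / P0
Gain: $49.25 - $41.47 + $0.55 = $8.33
HPR = $8.33 / $41.47 = 0.2009

0.2009


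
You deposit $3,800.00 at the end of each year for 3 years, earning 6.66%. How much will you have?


Formula: FV = PMT * ((1+r)^n - 1) / r
Growth factor: (1 + 0.0666)^3 = 1.213402
Numerator: 1.213402 - 1 = 0.213402
FV = $3,800.00 * 0.213402 / 0.0666 = $12,176.10

$12,176.10


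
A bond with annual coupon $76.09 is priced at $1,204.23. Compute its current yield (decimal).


Formula: Current yield = annual coupon / price
Substituting: CY = $76.09 / $1,204.23
CY = 0.063186

0.063186


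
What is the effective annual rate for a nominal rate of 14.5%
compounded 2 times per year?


Formula: EAR = (1 + r/m)^m - 1
Period rate: r/m = 0.145 / 2 = 0.0725
Compounding: (1 + 0.0725)^2 = 1.150256
EAR = 1.150256 - 1 = 0.150256

0.150256


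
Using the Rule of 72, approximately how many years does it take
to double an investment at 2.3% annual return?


Formula: Years ≈ 72 / r
Substituting: Years ≈ 72 / 2.3
Years ≈ 31.3

31.3 years


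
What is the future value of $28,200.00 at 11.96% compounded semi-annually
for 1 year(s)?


Formula: FV = P * (1 + r/m)^(m*t)
Period rate: r/m = 0.1196 / 2 = 0.0598
Total periods: m*t = 2 * 1 = 2
Growth factor: (1 + 0.0598)^2 = 1.123176
FV = $28,200.00 * 1.123176 = $31,673.56

$31,673.56


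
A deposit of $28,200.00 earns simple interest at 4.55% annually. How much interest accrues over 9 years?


Formula: I = P * r * t
Substituting: I = $28,200.00 * 0.0455 * 9
Step: I = $28,200.00 * 0.4095
I = $11,547.90

$11,547.90


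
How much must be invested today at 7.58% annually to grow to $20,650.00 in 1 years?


Formula: PV = FV / (1 + r)^n
Substituting: PV = $20,650.00 / (1 + 0.0758)^1
Discount factor: (1.0758)^1 = 1.0758
PV = $20,650.00 / 1.0758 = $19,195.02

$19,195.02


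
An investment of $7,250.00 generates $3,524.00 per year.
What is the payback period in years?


Formula: Payback = investment / annual cash flow
Substituting: Payback = $7,250.00 / $3,524.00
Payback = 2.0573 years

2.0573 years


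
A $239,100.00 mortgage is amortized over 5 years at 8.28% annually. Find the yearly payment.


Formula: PMT = PV * r / (1 - (1+r)^(-n))
Denominator: 1 - (1 + 0.0828)^(-5) = 0.328171
Numerator: $239,100.00 * 0.0828 = 19797.48
PMT = 19797.48 / 0.328171 = $60,326.73

$60,326.73


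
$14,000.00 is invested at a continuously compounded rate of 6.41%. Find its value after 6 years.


Formula: FV = P * e^(r*t)
Exponent: r*t = 0.0641 * 6 = 0.3846
e^(0.3846) = 1.469027
FV = $14,000.00 * 1.469027 = $20,566.37

$20,566.37


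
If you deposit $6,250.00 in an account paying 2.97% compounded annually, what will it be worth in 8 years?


Formula: FV = P * (1 + r)^n
Substituting: FV = $6,250.00 * (1 + 0.0297)^8
Growth factor: (1.0297)^8 = 1.263821
FV = $6,250.00 * 1.263821 = $7,898.88

$7,898.88


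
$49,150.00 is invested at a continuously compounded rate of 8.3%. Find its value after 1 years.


Formula: FV = P * e^(r*t)
Exponent: r*t = 0.083 * 1 = 0.083
e^(0.083) = 1.086542
FV = $49,150.00 * 1.086542 = $53,403.53

$53,403.53


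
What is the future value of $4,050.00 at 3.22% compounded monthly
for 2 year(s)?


Formula: FV = P * (1 + r/m)^(m*t)
Period rate: r/m = 0.0322 / 12 = 0.002683
Total periods: m*t = 12 * 2 = 24
Growth factor: (1 + 0.002683)^24 = 1.066427
FV = $4,050.00 * 1.066427 = $4,319.03

$4,319.03


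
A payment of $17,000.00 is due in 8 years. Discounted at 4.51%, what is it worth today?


Formula: PV = FV / (1 + r)^n
Substituting: PV = $17,000.00 / (1 + 0.0451)^8
Discount factor: (1.0451)^8 = 1.42319
PV = $17,000.00 / 1.42319 = $11,945.00

$11,945.00


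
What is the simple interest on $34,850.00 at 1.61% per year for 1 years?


Formula: I = P * r * t
Substituting: I = $34,850.00 * 0.0161 * 1
Step: I = $34,850.00 * 0.0161
I = $561.09

$561.09


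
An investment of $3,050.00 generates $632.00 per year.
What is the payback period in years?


Formula: Payback = investment / annual cash flow
Substituting: Payback = $3,050.00 / $632.00
Payback = 4.8259 years

4.8259 years


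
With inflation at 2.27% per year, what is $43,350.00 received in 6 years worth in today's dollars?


Formula: Real value = nominal / (1 + inflation)^years
Price level: (1 + 0.0227)^6 = 1.144167
Real value = $43,350.00 / 1.144167 = $37,887.82

$37,887.82


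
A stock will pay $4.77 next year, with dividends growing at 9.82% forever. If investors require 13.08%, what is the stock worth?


Formula: P = D1 / (r - g)
Spread: r - g = 0.1308 - 0.0982 = 0.0326
Substituting: P = $4.77 / 0.0326
P = $146.32

$146.32


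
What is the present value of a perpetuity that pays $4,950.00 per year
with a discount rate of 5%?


Formula: PV = C / r
Substituting: PV = $4,950.00 / 0.05
PV = $99,000.00

$99,000.00


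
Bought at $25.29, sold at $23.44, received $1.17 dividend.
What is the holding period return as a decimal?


Formula: HPR = (P1 - P0 + D) / P0
Gain: $23.44 - $25.29 + $1.17 = -$0.68
HPR = -$0.68 / $25.29 = -0.0269

-0.0269


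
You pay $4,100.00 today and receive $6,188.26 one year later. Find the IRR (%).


Formula: IRR = C1/C0 - 1
Substituting: IRR = $6,188.26 / $4,100.00 - 1
Ratio: 1.509332 - 1 = 0.509332
IRR = 50.9332%

50.9332%


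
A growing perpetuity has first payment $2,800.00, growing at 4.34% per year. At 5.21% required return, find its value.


Formula: PV = C / (r - g)
Spread: r - g = 0.0521 - 0.0434 = 0.0087
Substituting: PV = $2,800.00 / 0.0087
PV = $321,839.08

$321,839.08


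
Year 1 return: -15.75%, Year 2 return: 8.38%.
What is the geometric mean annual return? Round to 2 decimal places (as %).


Formula: Geometric mean = ((1+r1)*(1+r2))^(1/2) - 1
Product: (1 + -0.1575) * (1 + 0.0838) = 0.8425 * 1.0838 = 0.913102
Square root: 0.913102^0.5 = 0.955563
Geometric mean = 0.955563 - 1 = -0.044437
As percentage: -4.44%

-4.44%


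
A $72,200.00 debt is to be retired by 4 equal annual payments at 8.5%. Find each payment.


Formula: PMT = PV * r / (1 - (1+r)^(-n))
Denominator: 1 - (1 + 0.085)^(-4) = 0.278426
Numerator: $72,200.00 * 0.085 = 6137.0
PMT = 6137.0 / 0.278426 = $22,041.79

$22,041.79


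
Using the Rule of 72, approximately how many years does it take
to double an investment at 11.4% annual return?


Formula: Years ≈ 72 / r
Substituting: Years ≈ 72 / 11.4
Years ≈ 6.3

6.3 years


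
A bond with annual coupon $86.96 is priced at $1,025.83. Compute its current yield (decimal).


Formula: Current yield = annual coupon / price
Substituting: CY = $86.96 / $1,025.83
CY = 0.08477

0.08477


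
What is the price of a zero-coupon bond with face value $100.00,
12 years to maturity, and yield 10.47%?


Formula: Price = FV / (1 + r)^n
Substituting: Price = $100.00 / (1 + 0.1047)^12
Discount factor: (1.1047)^12 = 3.30318
Price = $100.00 / 3.30318 = $30.27

$30.27


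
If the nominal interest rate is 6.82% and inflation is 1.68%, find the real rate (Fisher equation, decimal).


Formula: (1 + r_real) = (1 + r_nom) / (1 + inflation)
Substituting: (1 + r_real) = 1.0682 / 1.0168
(1 + r_real) = 1.050551
r_real = 1.050551 - 1 = 0.050551

0.050551


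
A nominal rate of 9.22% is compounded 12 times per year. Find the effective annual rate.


Formula: EAR = (1 + r/m)^m - 1
Period rate: r/m = 0.0922 / 12 = 0.007683
Compounding: (1 + 0.007683)^12 = 1.096198
EAR = 1.096198 - 1 = 0.096198

0.096198


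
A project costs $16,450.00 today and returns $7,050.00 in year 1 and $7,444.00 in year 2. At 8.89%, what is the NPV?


Formula: NPV = C0 + C1/(1+r) + C2/(1+r)^2
Discount C1: $7,050.00 / (1 + 0.0889) = $6,474.42
Discount C2: $7,444.00 / (1 + 0.0889)^2 = $6,278.13
NPV = -$16,450.00 + $6,474.42 + $6,278.13 = -$3,697.45

-$3,697.45


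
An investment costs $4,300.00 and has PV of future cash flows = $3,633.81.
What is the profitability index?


Formula: PI = PV(cash flows) / initial investment
Substituting: PI = $3,633.81 / $4,300.00
PI = 0.8451

0.8451


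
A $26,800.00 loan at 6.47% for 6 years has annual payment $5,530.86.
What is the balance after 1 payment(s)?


Formula: Balance = PV*(1+r)^k - PMT*((1+r)^k - 1)/r
Growth: (1 + 0.0647)^1 = 1.0647
Accumulated factor: ((1+r)^k - 1)/r = 1.0
Balance = $26,800.00 * 1.0647 - $5,530.86 * 1.0
Balance = $23,003.10

$23,003.10


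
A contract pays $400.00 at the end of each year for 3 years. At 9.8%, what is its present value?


Formula: PV = PMT * (1 - (1+r)^(-n)) / r
Discount factor: (1 + 0.098)^(-3) = 0.755428
Bracket: 1 - 0.755428 = 0.244572
PV = $400.00 * 0.244572 / 0.098 = $998.25

$998.25


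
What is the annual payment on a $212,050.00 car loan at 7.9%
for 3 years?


Formula: PMT = PV * r / (1 - (1+r)^(-n))
Denominator: 1 - (1 + 0.079)^(-3) = 0.203959
Numerator: $212,050.00 * 0.079 = 16751.95
PMT = 16751.95 / 0.203959 = $82,134.08

$82,134.08


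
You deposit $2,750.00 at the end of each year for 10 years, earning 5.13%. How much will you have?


Formula: FV = PMT * ((1+r)^n - 1) / r
Growth factor: (1 + 0.0513)^10 = 1.649175
Numerator: 1.649175 - 1 = 0.649175
FV = $2,750.00 * 0.649175 / 0.0513 = $34,799.81

$34,799.81


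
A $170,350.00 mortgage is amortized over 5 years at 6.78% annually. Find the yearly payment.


Formula: PMT = PV * r / (1 - (1+r)^(-n))
Denominator: 1 - (1 + 0.0678)^(-5) = 0.279639
Numerator: $170,350.00 * 0.0678 = 11549.73
PMT = 11549.73 / 0.279639 = $41,302.34

$41,302.34


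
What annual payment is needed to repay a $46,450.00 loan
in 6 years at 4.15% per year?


Formula: PMT = PV * r / (1 - (1+r)^(-n))
Denominator: 1 - (1 + 0.0415)^(-6) = 0.21649
Numerator: $46,450.00 * 0.0415 = 1927.675
PMT = 1927.675 / 0.21649 = $8,904.21

$8,904.21


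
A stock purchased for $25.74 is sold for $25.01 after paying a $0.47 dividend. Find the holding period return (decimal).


Formula: HPR = (P1 - P0 + D) / P0
Gain: $25.01 - $25.74 + $0.47 = -$0.26
HPR = -$0.26 / $25.74 = -0.0101

-0.0101


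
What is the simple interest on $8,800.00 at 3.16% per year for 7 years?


Formula: I = P * r * t
Substituting: I = $8,800.00 * 0.0316 * 7
Step: I = $8,800.00 * 0.2212
I = $1,946.56

$1,946.56


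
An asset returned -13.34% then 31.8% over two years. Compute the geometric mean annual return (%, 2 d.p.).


Formula: Geometric mean = ((1+r1)*(1+r2))^(1/2) - 1
Product: (1 + -0.1334) * (1 + 0.318) = 0.8666 * 1.318 = 1.142179
Square root: 1.142179^0.5 = 1.068728
Geometric mean = 1.068728 - 1 = 0.068728
As percentage: 6.87%

6.87%


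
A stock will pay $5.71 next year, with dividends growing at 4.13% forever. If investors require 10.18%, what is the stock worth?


Formula: P = D1 / (r - g)
Spread: r - g = 0.1018 - 0.0413 = 0.0605
Substituting: P = $5.71 / 0.0605
P = $94.38

$94.38


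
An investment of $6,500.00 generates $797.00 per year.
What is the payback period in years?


Formula: Payback = investment / annual cash flow
Substituting: Payback = $6,500.00 / $797.00
Payback = 8.1556 years

8.1556 years


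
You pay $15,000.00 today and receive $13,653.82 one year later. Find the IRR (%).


Formula: IRR = C1/C0 - 1
Substituting: IRR = $13,653.82 / $15,000.00 - 1
Ratio: 0.910255 - 1 = -0.089745
IRR = -8.9745%

-8.9745%


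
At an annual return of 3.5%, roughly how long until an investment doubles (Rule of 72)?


Formula: Years ≈ 72 / r
Substituting: Years ≈ 72 / 3.5
Years ≈ 20.6

20.6 years


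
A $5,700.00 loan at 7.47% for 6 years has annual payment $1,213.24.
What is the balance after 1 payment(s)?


Formula: Balance = PV*(1+r)^k - PMT*((1+r)^k - 1)/r
Growth: (1 + 0.0747)^1 = 1.0747
Accumulated factor: ((1+r)^k - 1)/r = 1.0
Balance = $5,700.00 * 1.0747 - $1,213.24 * 1.0
Balance = $4,912.55

$4,912.55


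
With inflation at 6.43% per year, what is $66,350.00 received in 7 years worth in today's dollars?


Formula: Real value = nominal / (1 + inflation)^years
Price level: (1 + 0.0643)^7 = 1.546851
Real value = $66,350.00 / 1.546851 = $42,893.60

$42,893.60


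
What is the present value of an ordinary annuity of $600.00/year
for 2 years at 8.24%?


Formula: PV = PMT * (1 - (1+r)^(-n)) / r
Discount factor: (1 + 0.0824)^(-2) = 0.853541
Bracket: 1 - 0.853541 = 0.146459
PV = $600.00 * 0.146459 / 0.0824 = $1,066.45

$1,066.45


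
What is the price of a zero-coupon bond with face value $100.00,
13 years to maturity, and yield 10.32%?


Formula: Price = FV / (1 + r)^n
Substituting: Price = $100.00 / (1 + 0.1032)^13
Discount factor: (1.1032)^13 = 3.585133
Price = $100.00 / 3.585133 = $27.89

$27.89
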